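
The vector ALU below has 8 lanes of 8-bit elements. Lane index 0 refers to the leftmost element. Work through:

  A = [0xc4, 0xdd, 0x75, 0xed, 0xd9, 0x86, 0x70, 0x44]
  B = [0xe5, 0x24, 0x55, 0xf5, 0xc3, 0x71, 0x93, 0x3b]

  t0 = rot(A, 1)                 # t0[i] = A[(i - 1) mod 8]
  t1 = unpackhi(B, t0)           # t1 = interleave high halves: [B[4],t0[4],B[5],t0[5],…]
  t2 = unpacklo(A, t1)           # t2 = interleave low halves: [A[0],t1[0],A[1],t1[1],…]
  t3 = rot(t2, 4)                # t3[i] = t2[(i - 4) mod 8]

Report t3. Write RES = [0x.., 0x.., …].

t0 = [0x44, 0xc4, 0xdd, 0x75, 0xed, 0xd9, 0x86, 0x70]
t1 = [0xc3, 0xed, 0x71, 0xd9, 0x93, 0x86, 0x3b, 0x70]
t2 = [0xc4, 0xc3, 0xdd, 0xed, 0x75, 0x71, 0xed, 0xd9]
t3 = [0x75, 0x71, 0xed, 0xd9, 0xc4, 0xc3, 0xdd, 0xed]

RES = [0x75, 0x71, 0xed, 0xd9, 0xc4, 0xc3, 0xdd, 0xed]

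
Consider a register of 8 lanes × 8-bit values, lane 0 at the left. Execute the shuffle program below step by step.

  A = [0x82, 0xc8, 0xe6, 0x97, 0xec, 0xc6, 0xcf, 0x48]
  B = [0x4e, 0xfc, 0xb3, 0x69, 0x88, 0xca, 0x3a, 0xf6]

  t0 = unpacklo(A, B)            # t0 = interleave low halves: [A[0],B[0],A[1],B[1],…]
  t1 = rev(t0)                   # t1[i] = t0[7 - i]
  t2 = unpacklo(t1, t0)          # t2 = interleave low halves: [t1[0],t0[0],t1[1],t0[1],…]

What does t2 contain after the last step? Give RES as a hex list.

RES = [ 0x69  0x82  0x97  0x4e  0xb3  0xc8  0xe6  0xfc ]

→ t0 |82|4e|c8|fc|e6|b3|97|69|
→ t1 |69|97|b3|e6|fc|c8|4e|82|
→ t2 |69|82|97|4e|b3|c8|e6|fc|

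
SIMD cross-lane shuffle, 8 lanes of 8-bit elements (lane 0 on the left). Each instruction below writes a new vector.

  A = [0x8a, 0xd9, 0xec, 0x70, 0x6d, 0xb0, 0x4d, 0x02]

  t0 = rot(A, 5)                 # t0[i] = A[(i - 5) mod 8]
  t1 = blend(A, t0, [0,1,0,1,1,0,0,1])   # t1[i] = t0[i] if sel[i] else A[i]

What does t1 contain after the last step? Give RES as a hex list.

→ t0 |70|6d|b0|4d|02|8a|d9|ec|
→ t1 |8a|6d|ec|4d|02|b0|4d|ec|

RES = [ 0x8a  0x6d  0xec  0x4d  0x02  0xb0  0x4d  0xec ]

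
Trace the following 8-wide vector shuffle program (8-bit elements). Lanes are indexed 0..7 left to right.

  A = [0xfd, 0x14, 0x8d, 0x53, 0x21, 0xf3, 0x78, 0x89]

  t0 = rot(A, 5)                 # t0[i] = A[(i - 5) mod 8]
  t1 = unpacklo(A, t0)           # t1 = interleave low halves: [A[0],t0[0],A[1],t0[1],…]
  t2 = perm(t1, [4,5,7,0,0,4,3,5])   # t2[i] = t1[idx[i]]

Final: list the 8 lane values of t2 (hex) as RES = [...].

  t0: 53 21 f3 78 89 fd 14 8d
  t1: fd 53 14 21 8d f3 53 78
  t2: 8d f3 78 fd fd 8d 21 f3

RES = [ 0x8d  0xf3  0x78  0xfd  0xfd  0x8d  0x21  0xf3 ]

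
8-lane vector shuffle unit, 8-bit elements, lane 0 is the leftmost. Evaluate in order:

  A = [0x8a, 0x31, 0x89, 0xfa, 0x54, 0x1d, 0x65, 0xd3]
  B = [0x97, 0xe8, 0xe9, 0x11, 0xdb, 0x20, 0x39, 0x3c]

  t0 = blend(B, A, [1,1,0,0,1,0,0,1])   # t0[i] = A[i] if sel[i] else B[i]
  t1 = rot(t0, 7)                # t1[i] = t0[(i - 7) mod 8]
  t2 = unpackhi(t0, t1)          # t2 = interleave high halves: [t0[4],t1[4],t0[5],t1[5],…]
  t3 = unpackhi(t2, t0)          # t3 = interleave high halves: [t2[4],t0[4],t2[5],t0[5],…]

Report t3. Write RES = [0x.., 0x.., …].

RES = [ 0x39  0x54  0xd3  0x20  0xd3  0x39  0x8a  0xd3 ]

→ t0 |8a|31|e9|11|54|20|39|d3|
→ t1 |31|e9|11|54|20|39|d3|8a|
→ t2 |54|20|20|39|39|d3|d3|8a|
→ t3 |39|54|d3|20|d3|39|8a|d3|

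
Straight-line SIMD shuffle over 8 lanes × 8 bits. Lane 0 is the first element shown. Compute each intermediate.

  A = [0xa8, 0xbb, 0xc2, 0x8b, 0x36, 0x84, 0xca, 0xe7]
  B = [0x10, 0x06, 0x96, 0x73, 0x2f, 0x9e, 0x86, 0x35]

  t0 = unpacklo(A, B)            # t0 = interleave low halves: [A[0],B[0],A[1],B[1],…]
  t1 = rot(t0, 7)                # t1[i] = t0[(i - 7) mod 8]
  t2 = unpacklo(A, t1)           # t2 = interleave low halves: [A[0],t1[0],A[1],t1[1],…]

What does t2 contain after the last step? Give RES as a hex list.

RES = [ 0xa8  0x10  0xbb  0xbb  0xc2  0x06  0x8b  0xc2 ]

t0 = [0xa8, 0x10, 0xbb, 0x06, 0xc2, 0x96, 0x8b, 0x73]
t1 = [0x10, 0xbb, 0x06, 0xc2, 0x96, 0x8b, 0x73, 0xa8]
t2 = [0xa8, 0x10, 0xbb, 0xbb, 0xc2, 0x06, 0x8b, 0xc2]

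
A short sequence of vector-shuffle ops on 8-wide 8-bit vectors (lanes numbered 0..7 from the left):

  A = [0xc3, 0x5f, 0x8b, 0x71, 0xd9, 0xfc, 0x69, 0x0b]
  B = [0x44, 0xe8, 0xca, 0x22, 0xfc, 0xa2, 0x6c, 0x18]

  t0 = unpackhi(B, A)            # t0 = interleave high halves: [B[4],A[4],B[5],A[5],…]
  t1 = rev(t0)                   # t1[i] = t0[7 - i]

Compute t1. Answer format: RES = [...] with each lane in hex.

RES = [ 0x0b  0x18  0x69  0x6c  0xfc  0xa2  0xd9  0xfc ]

t0 = [0xfc, 0xd9, 0xa2, 0xfc, 0x6c, 0x69, 0x18, 0x0b]
t1 = [0x0b, 0x18, 0x69, 0x6c, 0xfc, 0xa2, 0xd9, 0xfc]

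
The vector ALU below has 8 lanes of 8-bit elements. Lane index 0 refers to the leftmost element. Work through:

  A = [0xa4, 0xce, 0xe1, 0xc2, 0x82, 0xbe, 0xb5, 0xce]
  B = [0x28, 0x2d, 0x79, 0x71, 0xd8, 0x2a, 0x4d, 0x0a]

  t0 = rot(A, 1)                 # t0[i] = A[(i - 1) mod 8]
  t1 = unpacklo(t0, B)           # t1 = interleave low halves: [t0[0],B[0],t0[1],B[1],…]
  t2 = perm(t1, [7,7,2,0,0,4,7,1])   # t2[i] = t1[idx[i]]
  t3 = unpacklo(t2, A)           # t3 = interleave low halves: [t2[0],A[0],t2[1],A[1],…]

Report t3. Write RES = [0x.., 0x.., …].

  t0: ce a4 ce e1 c2 82 be b5
  t1: ce 28 a4 2d ce 79 e1 71
  t2: 71 71 a4 ce ce ce 71 28
  t3: 71 a4 71 ce a4 e1 ce c2

RES = [0x71, 0xa4, 0x71, 0xce, 0xa4, 0xe1, 0xce, 0xc2]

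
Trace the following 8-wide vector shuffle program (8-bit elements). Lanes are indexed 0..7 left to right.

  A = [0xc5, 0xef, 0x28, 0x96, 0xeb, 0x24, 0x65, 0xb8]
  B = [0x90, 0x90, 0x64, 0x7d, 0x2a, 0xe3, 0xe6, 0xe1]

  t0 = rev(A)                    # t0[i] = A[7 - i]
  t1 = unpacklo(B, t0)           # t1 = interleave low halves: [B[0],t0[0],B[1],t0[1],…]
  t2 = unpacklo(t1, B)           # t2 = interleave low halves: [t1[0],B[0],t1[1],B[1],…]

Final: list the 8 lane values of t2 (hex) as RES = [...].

RES = [0x90, 0x90, 0xb8, 0x90, 0x90, 0x64, 0x65, 0x7d]

→ t0 |b8|65|24|eb|96|28|ef|c5|
→ t1 |90|b8|90|65|64|24|7d|eb|
→ t2 |90|90|b8|90|90|64|65|7d|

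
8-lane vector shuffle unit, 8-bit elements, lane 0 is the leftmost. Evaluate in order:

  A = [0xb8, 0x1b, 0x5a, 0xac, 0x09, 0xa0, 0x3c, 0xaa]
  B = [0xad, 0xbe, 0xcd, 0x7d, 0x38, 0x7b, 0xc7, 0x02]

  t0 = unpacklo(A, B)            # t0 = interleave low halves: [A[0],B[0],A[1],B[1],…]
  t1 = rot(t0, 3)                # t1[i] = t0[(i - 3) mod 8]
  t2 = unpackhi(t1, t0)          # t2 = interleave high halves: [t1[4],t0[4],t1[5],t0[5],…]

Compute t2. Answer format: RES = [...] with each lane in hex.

RES = [0xad, 0x5a, 0x1b, 0xcd, 0xbe, 0xac, 0x5a, 0x7d]

t0 = [0xb8, 0xad, 0x1b, 0xbe, 0x5a, 0xcd, 0xac, 0x7d]
t1 = [0xcd, 0xac, 0x7d, 0xb8, 0xad, 0x1b, 0xbe, 0x5a]
t2 = [0xad, 0x5a, 0x1b, 0xcd, 0xbe, 0xac, 0x5a, 0x7d]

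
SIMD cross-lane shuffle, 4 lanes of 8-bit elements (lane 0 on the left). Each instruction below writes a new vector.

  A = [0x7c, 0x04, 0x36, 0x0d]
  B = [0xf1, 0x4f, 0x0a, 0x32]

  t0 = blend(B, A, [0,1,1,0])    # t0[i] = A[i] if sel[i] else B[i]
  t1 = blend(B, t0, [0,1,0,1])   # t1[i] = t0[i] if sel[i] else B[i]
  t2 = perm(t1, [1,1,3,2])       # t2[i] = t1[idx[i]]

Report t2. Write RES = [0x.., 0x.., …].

RES = [0x04, 0x04, 0x32, 0x0a]

  t0: f1 04 36 32
  t1: f1 04 0a 32
  t2: 04 04 32 0a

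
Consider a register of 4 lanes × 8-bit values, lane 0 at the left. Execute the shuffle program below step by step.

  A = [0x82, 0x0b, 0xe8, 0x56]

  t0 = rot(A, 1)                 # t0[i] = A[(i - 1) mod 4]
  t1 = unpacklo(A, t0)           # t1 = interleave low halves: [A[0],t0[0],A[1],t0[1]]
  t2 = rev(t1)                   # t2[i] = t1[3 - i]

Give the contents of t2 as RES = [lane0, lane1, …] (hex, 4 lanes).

RES = [0x82, 0x0b, 0x56, 0x82]

t0 = [0x56, 0x82, 0x0b, 0xe8]
t1 = [0x82, 0x56, 0x0b, 0x82]
t2 = [0x82, 0x0b, 0x56, 0x82]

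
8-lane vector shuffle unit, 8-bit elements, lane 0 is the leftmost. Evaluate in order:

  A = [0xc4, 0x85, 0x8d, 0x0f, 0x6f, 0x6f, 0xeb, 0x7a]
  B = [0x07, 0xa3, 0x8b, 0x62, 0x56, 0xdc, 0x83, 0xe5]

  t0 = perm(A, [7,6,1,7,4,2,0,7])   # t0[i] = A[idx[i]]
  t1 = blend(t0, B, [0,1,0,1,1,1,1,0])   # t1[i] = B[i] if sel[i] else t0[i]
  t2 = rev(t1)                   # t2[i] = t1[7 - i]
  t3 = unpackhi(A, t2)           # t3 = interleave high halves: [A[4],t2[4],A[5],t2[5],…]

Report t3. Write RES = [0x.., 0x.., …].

  t0: 7a eb 85 7a 6f 8d c4 7a
  t1: 7a a3 85 62 56 dc 83 7a
  t2: 7a 83 dc 56 62 85 a3 7a
  t3: 6f 62 6f 85 eb a3 7a 7a

RES = [0x6f, 0x62, 0x6f, 0x85, 0xeb, 0xa3, 0x7a, 0x7a]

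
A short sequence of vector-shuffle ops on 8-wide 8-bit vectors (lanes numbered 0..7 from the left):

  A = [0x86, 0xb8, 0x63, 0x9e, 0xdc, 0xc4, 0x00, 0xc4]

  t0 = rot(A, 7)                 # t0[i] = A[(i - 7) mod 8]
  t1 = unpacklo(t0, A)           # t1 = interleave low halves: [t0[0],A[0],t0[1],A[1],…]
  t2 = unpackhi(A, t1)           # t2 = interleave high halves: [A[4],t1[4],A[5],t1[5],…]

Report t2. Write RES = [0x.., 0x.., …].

RES = [0xdc, 0x9e, 0xc4, 0x63, 0x00, 0xdc, 0xc4, 0x9e]

t0 = [0xb8, 0x63, 0x9e, 0xdc, 0xc4, 0x00, 0xc4, 0x86]
t1 = [0xb8, 0x86, 0x63, 0xb8, 0x9e, 0x63, 0xdc, 0x9e]
t2 = [0xdc, 0x9e, 0xc4, 0x63, 0x00, 0xdc, 0xc4, 0x9e]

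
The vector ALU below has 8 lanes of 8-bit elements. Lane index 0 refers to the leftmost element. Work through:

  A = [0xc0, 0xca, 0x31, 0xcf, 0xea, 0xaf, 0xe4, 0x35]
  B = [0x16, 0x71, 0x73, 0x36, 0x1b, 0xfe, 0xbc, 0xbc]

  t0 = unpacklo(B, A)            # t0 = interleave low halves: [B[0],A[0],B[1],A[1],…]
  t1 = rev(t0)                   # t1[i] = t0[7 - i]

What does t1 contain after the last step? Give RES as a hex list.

→ t0 |16|c0|71|ca|73|31|36|cf|
→ t1 |cf|36|31|73|ca|71|c0|16|

RES = [ 0xcf  0x36  0x31  0x73  0xca  0x71  0xc0  0x16 ]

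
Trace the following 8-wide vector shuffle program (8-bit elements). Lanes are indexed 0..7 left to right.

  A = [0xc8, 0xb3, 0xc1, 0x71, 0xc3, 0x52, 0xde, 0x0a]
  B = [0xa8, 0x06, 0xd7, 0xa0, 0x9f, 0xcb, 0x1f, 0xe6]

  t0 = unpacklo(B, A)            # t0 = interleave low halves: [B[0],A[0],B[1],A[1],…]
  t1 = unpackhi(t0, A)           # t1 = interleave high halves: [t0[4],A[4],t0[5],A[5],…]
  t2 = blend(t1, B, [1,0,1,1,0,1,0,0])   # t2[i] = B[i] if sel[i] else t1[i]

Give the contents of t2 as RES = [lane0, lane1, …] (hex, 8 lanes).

RES = [0xa8, 0xc3, 0xd7, 0xa0, 0xa0, 0xcb, 0x71, 0x0a]

  t0: a8 c8 06 b3 d7 c1 a0 71
  t1: d7 c3 c1 52 a0 de 71 0a
  t2: a8 c3 d7 a0 a0 cb 71 0a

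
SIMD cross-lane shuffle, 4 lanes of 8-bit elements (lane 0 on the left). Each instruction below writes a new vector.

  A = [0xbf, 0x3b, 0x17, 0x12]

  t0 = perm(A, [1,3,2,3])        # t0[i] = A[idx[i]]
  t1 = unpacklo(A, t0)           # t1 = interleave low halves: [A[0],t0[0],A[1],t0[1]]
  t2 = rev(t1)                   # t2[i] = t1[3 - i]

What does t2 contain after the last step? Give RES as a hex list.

→ t0 |3b|12|17|12|
→ t1 |bf|3b|3b|12|
→ t2 |12|3b|3b|bf|

RES = [0x12, 0x3b, 0x3b, 0xbf]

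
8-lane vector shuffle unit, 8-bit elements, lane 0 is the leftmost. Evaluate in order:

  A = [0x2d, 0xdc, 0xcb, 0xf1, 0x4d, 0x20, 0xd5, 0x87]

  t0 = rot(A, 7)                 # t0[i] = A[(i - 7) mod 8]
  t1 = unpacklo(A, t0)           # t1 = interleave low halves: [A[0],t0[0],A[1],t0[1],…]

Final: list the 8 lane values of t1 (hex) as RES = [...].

RES = [0x2d, 0xdc, 0xdc, 0xcb, 0xcb, 0xf1, 0xf1, 0x4d]

t0 = [0xdc, 0xcb, 0xf1, 0x4d, 0x20, 0xd5, 0x87, 0x2d]
t1 = [0x2d, 0xdc, 0xdc, 0xcb, 0xcb, 0xf1, 0xf1, 0x4d]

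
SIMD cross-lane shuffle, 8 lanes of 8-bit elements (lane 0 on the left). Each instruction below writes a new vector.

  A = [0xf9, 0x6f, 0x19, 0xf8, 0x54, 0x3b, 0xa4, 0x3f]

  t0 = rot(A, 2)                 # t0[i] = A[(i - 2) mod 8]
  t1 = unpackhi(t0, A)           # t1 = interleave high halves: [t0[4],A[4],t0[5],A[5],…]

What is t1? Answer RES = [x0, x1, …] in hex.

→ t0 |a4|3f|f9|6f|19|f8|54|3b|
→ t1 |19|54|f8|3b|54|a4|3b|3f|

RES = [ 0x19  0x54  0xf8  0x3b  0x54  0xa4  0x3b  0x3f ]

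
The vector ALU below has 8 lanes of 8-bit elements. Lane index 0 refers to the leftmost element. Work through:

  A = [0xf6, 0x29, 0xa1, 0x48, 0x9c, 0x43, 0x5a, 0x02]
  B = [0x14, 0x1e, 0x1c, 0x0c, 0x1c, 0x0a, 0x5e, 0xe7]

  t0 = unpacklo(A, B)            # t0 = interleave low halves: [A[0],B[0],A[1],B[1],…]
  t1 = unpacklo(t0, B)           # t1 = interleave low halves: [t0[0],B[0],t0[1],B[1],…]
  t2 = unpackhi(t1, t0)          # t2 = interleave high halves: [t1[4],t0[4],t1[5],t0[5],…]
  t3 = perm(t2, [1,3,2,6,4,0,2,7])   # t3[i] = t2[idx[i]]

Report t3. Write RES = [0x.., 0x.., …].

RES = [0xa1, 0x1c, 0x1c, 0x0c, 0x1e, 0x29, 0x1c, 0x0c]

→ t0 |f6|14|29|1e|a1|1c|48|0c|
→ t1 |f6|14|14|1e|29|1c|1e|0c|
→ t2 |29|a1|1c|1c|1e|48|0c|0c|
→ t3 |a1|1c|1c|0c|1e|29|1c|0c|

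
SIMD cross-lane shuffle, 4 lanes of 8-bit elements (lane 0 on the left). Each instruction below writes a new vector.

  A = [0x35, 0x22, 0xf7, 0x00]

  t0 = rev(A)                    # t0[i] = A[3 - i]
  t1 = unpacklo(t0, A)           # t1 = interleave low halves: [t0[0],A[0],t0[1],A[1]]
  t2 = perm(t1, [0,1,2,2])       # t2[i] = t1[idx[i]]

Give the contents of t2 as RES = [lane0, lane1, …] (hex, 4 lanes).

  t0: 00 f7 22 35
  t1: 00 35 f7 22
  t2: 00 35 f7 f7

RES = [ 0x00  0x35  0xf7  0xf7 ]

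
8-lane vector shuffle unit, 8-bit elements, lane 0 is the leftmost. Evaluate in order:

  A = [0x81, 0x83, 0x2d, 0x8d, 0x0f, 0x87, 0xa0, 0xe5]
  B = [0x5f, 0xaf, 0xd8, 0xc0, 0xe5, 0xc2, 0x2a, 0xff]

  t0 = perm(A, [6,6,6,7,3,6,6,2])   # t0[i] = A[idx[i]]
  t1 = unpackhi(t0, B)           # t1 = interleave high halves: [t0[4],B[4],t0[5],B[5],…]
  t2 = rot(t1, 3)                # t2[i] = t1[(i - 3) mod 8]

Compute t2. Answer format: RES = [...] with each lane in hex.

RES = [ 0x2a  0x2d  0xff  0x8d  0xe5  0xa0  0xc2  0xa0 ]

t0 = [0xa0, 0xa0, 0xa0, 0xe5, 0x8d, 0xa0, 0xa0, 0x2d]
t1 = [0x8d, 0xe5, 0xa0, 0xc2, 0xa0, 0x2a, 0x2d, 0xff]
t2 = [0x2a, 0x2d, 0xff, 0x8d, 0xe5, 0xa0, 0xc2, 0xa0]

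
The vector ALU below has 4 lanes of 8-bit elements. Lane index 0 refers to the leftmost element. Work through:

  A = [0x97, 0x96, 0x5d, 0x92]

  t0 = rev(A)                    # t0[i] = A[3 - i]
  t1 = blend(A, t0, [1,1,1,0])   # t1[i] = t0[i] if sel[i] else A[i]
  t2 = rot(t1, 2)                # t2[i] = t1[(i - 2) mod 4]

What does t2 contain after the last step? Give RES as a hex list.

RES = [ 0x96  0x92  0x92  0x5d ]

t0 = [0x92, 0x5d, 0x96, 0x97]
t1 = [0x92, 0x5d, 0x96, 0x92]
t2 = [0x96, 0x92, 0x92, 0x5d]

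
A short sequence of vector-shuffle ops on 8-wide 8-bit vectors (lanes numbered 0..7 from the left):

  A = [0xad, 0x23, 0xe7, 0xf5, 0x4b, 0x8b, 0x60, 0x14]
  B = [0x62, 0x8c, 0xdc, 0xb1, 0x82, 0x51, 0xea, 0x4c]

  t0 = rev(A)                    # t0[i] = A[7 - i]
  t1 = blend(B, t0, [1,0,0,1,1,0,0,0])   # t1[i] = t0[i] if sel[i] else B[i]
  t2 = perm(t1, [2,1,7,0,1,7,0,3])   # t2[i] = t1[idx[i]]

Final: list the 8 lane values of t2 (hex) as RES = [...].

RES = [0xdc, 0x8c, 0x4c, 0x14, 0x8c, 0x4c, 0x14, 0x4b]

  t0: 14 60 8b 4b f5 e7 23 ad
  t1: 14 8c dc 4b f5 51 ea 4c
  t2: dc 8c 4c 14 8c 4c 14 4b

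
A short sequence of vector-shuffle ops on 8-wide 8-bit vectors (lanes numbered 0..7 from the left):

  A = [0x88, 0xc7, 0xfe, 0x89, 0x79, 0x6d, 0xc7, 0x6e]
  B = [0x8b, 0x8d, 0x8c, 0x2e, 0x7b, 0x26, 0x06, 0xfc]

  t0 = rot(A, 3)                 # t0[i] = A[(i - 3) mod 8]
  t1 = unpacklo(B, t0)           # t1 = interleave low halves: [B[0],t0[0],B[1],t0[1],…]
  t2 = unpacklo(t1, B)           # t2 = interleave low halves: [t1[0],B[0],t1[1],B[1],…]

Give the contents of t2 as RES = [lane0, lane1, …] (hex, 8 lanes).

  t0: 6d c7 6e 88 c7 fe 89 79
  t1: 8b 6d 8d c7 8c 6e 2e 88
  t2: 8b 8b 6d 8d 8d 8c c7 2e

RES = [0x8b, 0x8b, 0x6d, 0x8d, 0x8d, 0x8c, 0xc7, 0x2e]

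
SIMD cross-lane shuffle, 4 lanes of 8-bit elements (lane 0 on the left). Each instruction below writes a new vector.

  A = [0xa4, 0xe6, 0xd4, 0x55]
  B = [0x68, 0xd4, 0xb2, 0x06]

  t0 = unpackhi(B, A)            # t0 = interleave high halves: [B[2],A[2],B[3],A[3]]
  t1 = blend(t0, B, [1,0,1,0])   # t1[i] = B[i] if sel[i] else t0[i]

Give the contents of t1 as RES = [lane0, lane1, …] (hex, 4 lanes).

RES = [ 0x68  0xd4  0xb2  0x55 ]

→ t0 |b2|d4|06|55|
→ t1 |68|d4|b2|55|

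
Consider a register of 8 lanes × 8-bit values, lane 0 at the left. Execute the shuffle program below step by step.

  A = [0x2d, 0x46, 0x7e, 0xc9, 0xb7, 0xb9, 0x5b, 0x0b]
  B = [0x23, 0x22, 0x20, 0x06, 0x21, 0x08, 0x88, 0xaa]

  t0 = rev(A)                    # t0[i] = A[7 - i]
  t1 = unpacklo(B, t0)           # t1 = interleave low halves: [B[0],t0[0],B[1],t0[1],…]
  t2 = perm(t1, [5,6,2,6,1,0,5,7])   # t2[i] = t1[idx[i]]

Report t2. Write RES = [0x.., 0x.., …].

→ t0 |0b|5b|b9|b7|c9|7e|46|2d|
→ t1 |23|0b|22|5b|20|b9|06|b7|
→ t2 |b9|06|22|06|0b|23|b9|b7|

RES = [ 0xb9  0x06  0x22  0x06  0x0b  0x23  0xb9  0xb7 ]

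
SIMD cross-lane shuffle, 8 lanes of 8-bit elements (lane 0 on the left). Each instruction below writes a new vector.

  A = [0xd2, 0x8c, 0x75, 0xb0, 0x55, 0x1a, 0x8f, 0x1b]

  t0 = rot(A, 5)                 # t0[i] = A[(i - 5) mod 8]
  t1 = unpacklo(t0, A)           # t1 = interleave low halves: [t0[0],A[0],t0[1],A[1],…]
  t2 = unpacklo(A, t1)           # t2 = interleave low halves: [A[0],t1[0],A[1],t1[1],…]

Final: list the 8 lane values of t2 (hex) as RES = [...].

RES = [0xd2, 0xb0, 0x8c, 0xd2, 0x75, 0x55, 0xb0, 0x8c]

t0 = [0xb0, 0x55, 0x1a, 0x8f, 0x1b, 0xd2, 0x8c, 0x75]
t1 = [0xb0, 0xd2, 0x55, 0x8c, 0x1a, 0x75, 0x8f, 0xb0]
t2 = [0xd2, 0xb0, 0x8c, 0xd2, 0x75, 0x55, 0xb0, 0x8c]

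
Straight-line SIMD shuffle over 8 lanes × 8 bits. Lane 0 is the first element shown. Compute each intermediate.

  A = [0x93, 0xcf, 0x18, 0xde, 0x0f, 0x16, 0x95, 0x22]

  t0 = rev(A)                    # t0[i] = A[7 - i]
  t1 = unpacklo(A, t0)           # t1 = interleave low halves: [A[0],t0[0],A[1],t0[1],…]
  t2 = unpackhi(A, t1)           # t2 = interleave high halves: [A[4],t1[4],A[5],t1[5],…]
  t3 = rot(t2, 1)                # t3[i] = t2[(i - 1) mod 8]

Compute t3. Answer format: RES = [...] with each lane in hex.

RES = [0x0f, 0x0f, 0x18, 0x16, 0x16, 0x95, 0xde, 0x22]

→ t0 |22|95|16|0f|de|18|cf|93|
→ t1 |93|22|cf|95|18|16|de|0f|
→ t2 |0f|18|16|16|95|de|22|0f|
→ t3 |0f|0f|18|16|16|95|de|22|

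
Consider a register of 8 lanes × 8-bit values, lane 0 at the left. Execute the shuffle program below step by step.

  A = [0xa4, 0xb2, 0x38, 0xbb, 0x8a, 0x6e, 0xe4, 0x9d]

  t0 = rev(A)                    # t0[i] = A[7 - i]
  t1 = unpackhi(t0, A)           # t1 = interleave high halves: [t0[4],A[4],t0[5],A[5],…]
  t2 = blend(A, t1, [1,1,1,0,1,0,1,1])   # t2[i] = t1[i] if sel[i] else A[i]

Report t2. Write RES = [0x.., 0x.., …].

RES = [ 0xbb  0x8a  0x38  0xbb  0xb2  0x6e  0xa4  0x9d ]

  t0: 9d e4 6e 8a bb 38 b2 a4
  t1: bb 8a 38 6e b2 e4 a4 9d
  t2: bb 8a 38 bb b2 6e a4 9d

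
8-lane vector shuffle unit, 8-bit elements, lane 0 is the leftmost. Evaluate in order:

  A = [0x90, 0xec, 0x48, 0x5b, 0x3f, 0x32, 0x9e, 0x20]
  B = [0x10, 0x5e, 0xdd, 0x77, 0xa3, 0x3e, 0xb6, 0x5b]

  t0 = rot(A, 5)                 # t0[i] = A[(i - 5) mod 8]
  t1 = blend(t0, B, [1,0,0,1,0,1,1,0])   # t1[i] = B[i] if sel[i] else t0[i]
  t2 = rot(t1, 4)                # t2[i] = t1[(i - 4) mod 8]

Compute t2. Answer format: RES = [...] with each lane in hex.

→ t0 |5b|3f|32|9e|20|90|ec|48|
→ t1 |10|3f|32|77|20|3e|b6|48|
→ t2 |20|3e|b6|48|10|3f|32|77|

RES = [ 0x20  0x3e  0xb6  0x48  0x10  0x3f  0x32  0x77 ]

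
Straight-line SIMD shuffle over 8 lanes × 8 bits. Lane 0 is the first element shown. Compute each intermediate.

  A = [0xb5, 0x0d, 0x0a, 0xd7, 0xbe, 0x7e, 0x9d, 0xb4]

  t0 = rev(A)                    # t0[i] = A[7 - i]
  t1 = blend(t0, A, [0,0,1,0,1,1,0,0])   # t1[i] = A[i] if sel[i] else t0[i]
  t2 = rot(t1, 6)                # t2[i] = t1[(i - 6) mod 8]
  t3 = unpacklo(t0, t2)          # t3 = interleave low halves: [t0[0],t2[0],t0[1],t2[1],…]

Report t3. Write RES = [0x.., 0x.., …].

t0 = [0xb4, 0x9d, 0x7e, 0xbe, 0xd7, 0x0a, 0x0d, 0xb5]
t1 = [0xb4, 0x9d, 0x0a, 0xbe, 0xbe, 0x7e, 0x0d, 0xb5]
t2 = [0x0a, 0xbe, 0xbe, 0x7e, 0x0d, 0xb5, 0xb4, 0x9d]
t3 = [0xb4, 0x0a, 0x9d, 0xbe, 0x7e, 0xbe, 0xbe, 0x7e]

RES = [0xb4, 0x0a, 0x9d, 0xbe, 0x7e, 0xbe, 0xbe, 0x7e]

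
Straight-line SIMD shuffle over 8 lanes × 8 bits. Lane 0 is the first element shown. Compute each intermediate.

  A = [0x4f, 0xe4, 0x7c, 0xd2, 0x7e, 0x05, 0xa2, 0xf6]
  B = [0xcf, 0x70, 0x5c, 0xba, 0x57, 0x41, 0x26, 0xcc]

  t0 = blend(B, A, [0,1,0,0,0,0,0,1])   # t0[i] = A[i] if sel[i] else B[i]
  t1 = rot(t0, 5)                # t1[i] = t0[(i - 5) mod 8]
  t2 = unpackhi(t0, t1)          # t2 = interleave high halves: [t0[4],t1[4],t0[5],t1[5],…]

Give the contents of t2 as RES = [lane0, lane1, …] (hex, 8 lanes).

t0 = [0xcf, 0xe4, 0x5c, 0xba, 0x57, 0x41, 0x26, 0xf6]
t1 = [0xba, 0x57, 0x41, 0x26, 0xf6, 0xcf, 0xe4, 0x5c]
t2 = [0x57, 0xf6, 0x41, 0xcf, 0x26, 0xe4, 0xf6, 0x5c]

RES = [ 0x57  0xf6  0x41  0xcf  0x26  0xe4  0xf6  0x5c ]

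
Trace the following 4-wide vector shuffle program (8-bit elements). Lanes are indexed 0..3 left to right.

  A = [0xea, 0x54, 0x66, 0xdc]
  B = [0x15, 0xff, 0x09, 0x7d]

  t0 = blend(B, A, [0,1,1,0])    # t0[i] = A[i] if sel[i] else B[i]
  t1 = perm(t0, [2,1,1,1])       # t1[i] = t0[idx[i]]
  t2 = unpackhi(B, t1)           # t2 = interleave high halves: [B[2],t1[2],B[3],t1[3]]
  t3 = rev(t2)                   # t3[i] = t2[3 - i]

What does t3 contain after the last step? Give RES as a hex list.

t0 = [0x15, 0x54, 0x66, 0x7d]
t1 = [0x66, 0x54, 0x54, 0x54]
t2 = [0x09, 0x54, 0x7d, 0x54]
t3 = [0x54, 0x7d, 0x54, 0x09]

RES = [ 0x54  0x7d  0x54  0x09 ]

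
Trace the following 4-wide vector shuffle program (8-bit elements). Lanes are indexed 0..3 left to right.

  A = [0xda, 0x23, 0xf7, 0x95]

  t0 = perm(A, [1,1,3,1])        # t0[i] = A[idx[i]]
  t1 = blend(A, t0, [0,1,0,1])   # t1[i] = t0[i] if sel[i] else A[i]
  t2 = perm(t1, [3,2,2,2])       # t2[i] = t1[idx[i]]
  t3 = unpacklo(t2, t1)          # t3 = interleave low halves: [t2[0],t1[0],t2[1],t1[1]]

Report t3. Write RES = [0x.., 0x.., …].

RES = [ 0x23  0xda  0xf7  0x23 ]

  t0: 23 23 95 23
  t1: da 23 f7 23
  t2: 23 f7 f7 f7
  t3: 23 da f7 23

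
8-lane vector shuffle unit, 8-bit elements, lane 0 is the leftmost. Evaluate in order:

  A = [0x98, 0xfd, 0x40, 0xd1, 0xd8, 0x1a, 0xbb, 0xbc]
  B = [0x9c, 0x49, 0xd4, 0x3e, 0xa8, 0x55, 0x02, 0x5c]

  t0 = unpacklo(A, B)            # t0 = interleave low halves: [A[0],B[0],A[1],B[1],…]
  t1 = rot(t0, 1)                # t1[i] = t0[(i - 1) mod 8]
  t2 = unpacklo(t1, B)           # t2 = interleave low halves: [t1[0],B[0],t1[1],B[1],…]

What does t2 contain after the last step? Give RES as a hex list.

t0 = [0x98, 0x9c, 0xfd, 0x49, 0x40, 0xd4, 0xd1, 0x3e]
t1 = [0x3e, 0x98, 0x9c, 0xfd, 0x49, 0x40, 0xd4, 0xd1]
t2 = [0x3e, 0x9c, 0x98, 0x49, 0x9c, 0xd4, 0xfd, 0x3e]

RES = [0x3e, 0x9c, 0x98, 0x49, 0x9c, 0xd4, 0xfd, 0x3e]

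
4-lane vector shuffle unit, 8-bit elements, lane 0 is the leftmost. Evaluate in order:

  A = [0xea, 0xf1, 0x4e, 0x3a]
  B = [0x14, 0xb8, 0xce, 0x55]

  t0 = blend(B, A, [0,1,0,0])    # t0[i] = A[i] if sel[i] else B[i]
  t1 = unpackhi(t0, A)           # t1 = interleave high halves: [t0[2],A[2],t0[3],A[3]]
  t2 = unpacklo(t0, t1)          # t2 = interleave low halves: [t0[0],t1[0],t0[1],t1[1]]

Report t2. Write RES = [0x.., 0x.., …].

RES = [0x14, 0xce, 0xf1, 0x4e]

  t0: 14 f1 ce 55
  t1: ce 4e 55 3a
  t2: 14 ce f1 4e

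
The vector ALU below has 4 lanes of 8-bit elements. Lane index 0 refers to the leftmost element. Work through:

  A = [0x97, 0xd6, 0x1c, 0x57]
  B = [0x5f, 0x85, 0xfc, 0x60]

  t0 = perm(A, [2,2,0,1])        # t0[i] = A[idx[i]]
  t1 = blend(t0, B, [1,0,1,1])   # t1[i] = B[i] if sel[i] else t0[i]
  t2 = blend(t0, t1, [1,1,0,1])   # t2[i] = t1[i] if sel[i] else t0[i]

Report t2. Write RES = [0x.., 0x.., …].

→ t0 |1c|1c|97|d6|
→ t1 |5f|1c|fc|60|
→ t2 |5f|1c|97|60|

RES = [ 0x5f  0x1c  0x97  0x60 ]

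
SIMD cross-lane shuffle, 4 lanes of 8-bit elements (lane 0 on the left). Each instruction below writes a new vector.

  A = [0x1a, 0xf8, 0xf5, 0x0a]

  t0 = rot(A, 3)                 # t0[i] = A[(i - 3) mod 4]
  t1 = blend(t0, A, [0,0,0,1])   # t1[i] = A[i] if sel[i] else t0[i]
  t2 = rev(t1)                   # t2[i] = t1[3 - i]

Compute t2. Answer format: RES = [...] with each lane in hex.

t0 = [0xf8, 0xf5, 0x0a, 0x1a]
t1 = [0xf8, 0xf5, 0x0a, 0x0a]
t2 = [0x0a, 0x0a, 0xf5, 0xf8]

RES = [ 0x0a  0x0a  0xf5  0xf8 ]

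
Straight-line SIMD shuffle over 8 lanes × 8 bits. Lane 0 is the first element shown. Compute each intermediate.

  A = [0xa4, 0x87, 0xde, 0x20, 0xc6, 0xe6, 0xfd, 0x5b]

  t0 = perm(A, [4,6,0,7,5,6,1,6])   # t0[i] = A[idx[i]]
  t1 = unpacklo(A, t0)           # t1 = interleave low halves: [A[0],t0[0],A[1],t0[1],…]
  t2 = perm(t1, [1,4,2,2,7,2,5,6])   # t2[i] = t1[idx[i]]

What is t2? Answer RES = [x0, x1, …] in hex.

RES = [ 0xc6  0xde  0x87  0x87  0x5b  0x87  0xa4  0x20 ]

→ t0 |c6|fd|a4|5b|e6|fd|87|fd|
→ t1 |a4|c6|87|fd|de|a4|20|5b|
→ t2 |c6|de|87|87|5b|87|a4|20|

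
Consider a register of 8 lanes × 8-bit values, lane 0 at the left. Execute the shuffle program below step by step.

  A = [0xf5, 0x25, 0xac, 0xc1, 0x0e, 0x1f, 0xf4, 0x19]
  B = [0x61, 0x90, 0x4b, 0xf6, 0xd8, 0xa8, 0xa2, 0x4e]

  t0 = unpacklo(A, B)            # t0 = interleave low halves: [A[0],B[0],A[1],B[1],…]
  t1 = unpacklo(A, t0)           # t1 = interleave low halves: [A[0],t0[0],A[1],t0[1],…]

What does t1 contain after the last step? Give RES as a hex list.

RES = [0xf5, 0xf5, 0x25, 0x61, 0xac, 0x25, 0xc1, 0x90]

t0 = [0xf5, 0x61, 0x25, 0x90, 0xac, 0x4b, 0xc1, 0xf6]
t1 = [0xf5, 0xf5, 0x25, 0x61, 0xac, 0x25, 0xc1, 0x90]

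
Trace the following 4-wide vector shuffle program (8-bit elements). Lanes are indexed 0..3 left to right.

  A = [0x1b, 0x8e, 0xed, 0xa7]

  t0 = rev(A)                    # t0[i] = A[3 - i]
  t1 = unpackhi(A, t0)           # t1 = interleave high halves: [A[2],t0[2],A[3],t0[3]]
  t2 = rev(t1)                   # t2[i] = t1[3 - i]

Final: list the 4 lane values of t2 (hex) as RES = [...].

RES = [ 0x1b  0xa7  0x8e  0xed ]

t0 = [0xa7, 0xed, 0x8e, 0x1b]
t1 = [0xed, 0x8e, 0xa7, 0x1b]
t2 = [0x1b, 0xa7, 0x8e, 0xed]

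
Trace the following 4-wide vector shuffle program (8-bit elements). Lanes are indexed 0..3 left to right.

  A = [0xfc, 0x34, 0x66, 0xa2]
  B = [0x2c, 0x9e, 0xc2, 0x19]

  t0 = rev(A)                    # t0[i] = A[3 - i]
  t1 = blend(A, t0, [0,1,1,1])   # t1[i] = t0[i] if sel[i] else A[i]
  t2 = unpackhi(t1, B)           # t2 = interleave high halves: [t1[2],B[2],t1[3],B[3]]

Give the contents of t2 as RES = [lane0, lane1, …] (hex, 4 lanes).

t0 = [0xa2, 0x66, 0x34, 0xfc]
t1 = [0xfc, 0x66, 0x34, 0xfc]
t2 = [0x34, 0xc2, 0xfc, 0x19]

RES = [0x34, 0xc2, 0xfc, 0x19]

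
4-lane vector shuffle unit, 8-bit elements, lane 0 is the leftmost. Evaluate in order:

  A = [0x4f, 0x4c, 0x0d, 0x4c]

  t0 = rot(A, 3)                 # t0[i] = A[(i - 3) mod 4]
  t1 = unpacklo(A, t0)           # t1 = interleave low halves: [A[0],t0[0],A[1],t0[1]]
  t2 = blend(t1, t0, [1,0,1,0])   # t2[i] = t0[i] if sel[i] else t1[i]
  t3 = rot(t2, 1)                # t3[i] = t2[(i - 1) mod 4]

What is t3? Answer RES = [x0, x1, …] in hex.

t0 = [0x4c, 0x0d, 0x4c, 0x4f]
t1 = [0x4f, 0x4c, 0x4c, 0x0d]
t2 = [0x4c, 0x4c, 0x4c, 0x0d]
t3 = [0x0d, 0x4c, 0x4c, 0x4c]

RES = [ 0x0d  0x4c  0x4c  0x4c ]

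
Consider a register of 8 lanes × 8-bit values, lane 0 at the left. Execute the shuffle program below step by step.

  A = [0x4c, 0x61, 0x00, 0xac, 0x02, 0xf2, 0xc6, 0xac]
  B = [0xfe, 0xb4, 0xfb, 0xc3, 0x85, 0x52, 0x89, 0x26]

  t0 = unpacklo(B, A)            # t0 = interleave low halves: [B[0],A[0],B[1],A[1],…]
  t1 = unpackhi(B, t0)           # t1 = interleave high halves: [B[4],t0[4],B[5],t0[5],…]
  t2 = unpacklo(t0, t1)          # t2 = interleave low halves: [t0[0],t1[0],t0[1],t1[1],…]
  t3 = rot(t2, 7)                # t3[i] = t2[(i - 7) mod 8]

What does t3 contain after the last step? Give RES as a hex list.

RES = [0x85, 0x4c, 0xfb, 0xb4, 0x52, 0x61, 0x00, 0xfe]

t0 = [0xfe, 0x4c, 0xb4, 0x61, 0xfb, 0x00, 0xc3, 0xac]
t1 = [0x85, 0xfb, 0x52, 0x00, 0x89, 0xc3, 0x26, 0xac]
t2 = [0xfe, 0x85, 0x4c, 0xfb, 0xb4, 0x52, 0x61, 0x00]
t3 = [0x85, 0x4c, 0xfb, 0xb4, 0x52, 0x61, 0x00, 0xfe]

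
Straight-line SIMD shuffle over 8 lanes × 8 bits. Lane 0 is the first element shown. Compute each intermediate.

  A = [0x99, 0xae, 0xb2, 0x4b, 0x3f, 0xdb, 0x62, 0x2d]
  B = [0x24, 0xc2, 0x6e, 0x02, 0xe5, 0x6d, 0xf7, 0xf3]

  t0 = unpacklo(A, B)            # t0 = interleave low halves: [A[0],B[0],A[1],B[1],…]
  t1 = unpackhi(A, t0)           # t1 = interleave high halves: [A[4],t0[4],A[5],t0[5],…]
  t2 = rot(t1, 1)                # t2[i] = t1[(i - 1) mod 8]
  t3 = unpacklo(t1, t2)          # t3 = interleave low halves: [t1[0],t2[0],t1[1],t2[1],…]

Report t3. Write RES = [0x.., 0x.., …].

RES = [ 0x3f  0x02  0xb2  0x3f  0xdb  0xb2  0x6e  0xdb ]

→ t0 |99|24|ae|c2|b2|6e|4b|02|
→ t1 |3f|b2|db|6e|62|4b|2d|02|
→ t2 |02|3f|b2|db|6e|62|4b|2d|
→ t3 |3f|02|b2|3f|db|b2|6e|db|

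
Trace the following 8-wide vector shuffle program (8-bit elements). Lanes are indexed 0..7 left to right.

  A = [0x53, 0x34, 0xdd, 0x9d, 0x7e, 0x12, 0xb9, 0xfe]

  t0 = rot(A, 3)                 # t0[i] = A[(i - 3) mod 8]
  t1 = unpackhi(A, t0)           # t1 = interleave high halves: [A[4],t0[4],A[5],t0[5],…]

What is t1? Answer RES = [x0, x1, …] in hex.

RES = [ 0x7e  0x34  0x12  0xdd  0xb9  0x9d  0xfe  0x7e ]

  t0: 12 b9 fe 53 34 dd 9d 7e
  t1: 7e 34 12 dd b9 9d fe 7e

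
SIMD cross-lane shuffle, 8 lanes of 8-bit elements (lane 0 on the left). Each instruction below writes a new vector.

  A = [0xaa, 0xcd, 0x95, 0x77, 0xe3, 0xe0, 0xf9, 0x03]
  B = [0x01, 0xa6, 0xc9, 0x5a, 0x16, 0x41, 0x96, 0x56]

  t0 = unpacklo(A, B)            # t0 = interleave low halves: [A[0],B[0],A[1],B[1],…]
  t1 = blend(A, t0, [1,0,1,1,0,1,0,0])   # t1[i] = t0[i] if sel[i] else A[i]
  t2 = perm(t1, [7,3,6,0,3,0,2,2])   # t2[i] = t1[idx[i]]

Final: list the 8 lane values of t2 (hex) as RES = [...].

RES = [0x03, 0xa6, 0xf9, 0xaa, 0xa6, 0xaa, 0xcd, 0xcd]

→ t0 |aa|01|cd|a6|95|c9|77|5a|
→ t1 |aa|cd|cd|a6|e3|c9|f9|03|
→ t2 |03|a6|f9|aa|a6|aa|cd|cd|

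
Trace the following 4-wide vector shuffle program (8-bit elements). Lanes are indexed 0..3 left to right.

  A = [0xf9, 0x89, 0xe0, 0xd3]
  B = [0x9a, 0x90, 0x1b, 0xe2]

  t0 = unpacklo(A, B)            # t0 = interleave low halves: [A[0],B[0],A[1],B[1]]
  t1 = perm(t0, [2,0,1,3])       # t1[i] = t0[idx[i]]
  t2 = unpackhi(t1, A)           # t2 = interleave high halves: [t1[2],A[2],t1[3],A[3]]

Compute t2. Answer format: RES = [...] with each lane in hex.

RES = [ 0x9a  0xe0  0x90  0xd3 ]

→ t0 |f9|9a|89|90|
→ t1 |89|f9|9a|90|
→ t2 |9a|e0|90|d3|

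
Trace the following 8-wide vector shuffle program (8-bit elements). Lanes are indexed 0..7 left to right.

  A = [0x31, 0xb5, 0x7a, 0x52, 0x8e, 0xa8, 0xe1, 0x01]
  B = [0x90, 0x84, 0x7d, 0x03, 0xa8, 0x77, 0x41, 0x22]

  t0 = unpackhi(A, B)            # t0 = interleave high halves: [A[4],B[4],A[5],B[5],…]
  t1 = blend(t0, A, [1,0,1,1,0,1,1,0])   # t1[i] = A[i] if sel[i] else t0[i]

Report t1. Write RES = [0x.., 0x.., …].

→ t0 |8e|a8|a8|77|e1|41|01|22|
→ t1 |31|a8|7a|52|e1|a8|e1|22|

RES = [ 0x31  0xa8  0x7a  0x52  0xe1  0xa8  0xe1  0x22 ]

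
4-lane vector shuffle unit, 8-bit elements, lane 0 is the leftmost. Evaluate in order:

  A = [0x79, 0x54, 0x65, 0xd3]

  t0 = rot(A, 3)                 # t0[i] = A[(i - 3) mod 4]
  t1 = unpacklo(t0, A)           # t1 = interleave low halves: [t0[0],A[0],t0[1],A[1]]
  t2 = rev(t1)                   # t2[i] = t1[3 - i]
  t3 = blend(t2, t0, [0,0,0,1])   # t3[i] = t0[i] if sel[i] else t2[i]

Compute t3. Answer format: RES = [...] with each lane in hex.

RES = [0x54, 0x65, 0x79, 0x79]

  t0: 54 65 d3 79
  t1: 54 79 65 54
  t2: 54 65 79 54
  t3: 54 65 79 79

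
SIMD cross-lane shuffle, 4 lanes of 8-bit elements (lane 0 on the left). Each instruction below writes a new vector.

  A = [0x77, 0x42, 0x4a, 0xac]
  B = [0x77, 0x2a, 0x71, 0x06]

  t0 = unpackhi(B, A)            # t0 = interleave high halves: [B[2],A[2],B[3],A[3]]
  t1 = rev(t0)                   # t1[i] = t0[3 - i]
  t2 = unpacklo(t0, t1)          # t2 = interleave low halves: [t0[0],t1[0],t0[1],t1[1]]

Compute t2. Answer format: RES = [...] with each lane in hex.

RES = [0x71, 0xac, 0x4a, 0x06]

→ t0 |71|4a|06|ac|
→ t1 |ac|06|4a|71|
→ t2 |71|ac|4a|06|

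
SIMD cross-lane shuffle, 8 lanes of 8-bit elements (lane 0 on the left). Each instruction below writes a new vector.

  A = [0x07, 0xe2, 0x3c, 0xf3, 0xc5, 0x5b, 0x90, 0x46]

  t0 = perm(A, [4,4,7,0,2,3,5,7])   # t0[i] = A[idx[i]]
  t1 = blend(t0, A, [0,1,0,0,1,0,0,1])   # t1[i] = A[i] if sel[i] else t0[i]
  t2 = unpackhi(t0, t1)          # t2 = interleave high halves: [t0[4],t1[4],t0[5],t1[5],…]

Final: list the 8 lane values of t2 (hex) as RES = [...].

RES = [ 0x3c  0xc5  0xf3  0xf3  0x5b  0x5b  0x46  0x46 ]

→ t0 |c5|c5|46|07|3c|f3|5b|46|
→ t1 |c5|e2|46|07|c5|f3|5b|46|
→ t2 |3c|c5|f3|f3|5b|5b|46|46|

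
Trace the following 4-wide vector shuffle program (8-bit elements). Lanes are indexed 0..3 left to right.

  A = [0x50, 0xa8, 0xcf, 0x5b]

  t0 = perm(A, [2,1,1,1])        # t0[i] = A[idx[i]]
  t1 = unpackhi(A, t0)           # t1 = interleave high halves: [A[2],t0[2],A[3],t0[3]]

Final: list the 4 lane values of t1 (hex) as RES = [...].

RES = [ 0xcf  0xa8  0x5b  0xa8 ]

t0 = [0xcf, 0xa8, 0xa8, 0xa8]
t1 = [0xcf, 0xa8, 0x5b, 0xa8]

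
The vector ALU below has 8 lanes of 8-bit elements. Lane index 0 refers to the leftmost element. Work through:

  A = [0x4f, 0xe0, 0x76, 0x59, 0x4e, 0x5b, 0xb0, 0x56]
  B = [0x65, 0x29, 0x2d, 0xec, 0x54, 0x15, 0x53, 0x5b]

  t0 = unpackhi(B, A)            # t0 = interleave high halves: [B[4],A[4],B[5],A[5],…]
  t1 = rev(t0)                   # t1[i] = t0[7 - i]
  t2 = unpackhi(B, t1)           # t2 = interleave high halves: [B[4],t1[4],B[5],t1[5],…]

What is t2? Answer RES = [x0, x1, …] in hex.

→ t0 |54|4e|15|5b|53|b0|5b|56|
→ t1 |56|5b|b0|53|5b|15|4e|54|
→ t2 |54|5b|15|15|53|4e|5b|54|

RES = [0x54, 0x5b, 0x15, 0x15, 0x53, 0x4e, 0x5b, 0x54]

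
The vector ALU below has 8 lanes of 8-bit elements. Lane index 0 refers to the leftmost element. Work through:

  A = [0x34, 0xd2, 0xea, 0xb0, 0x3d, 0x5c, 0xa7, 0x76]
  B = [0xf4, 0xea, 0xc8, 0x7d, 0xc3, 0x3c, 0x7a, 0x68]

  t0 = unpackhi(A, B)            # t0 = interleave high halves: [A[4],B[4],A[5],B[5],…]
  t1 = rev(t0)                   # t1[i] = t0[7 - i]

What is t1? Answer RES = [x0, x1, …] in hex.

RES = [0x68, 0x76, 0x7a, 0xa7, 0x3c, 0x5c, 0xc3, 0x3d]

t0 = [0x3d, 0xc3, 0x5c, 0x3c, 0xa7, 0x7a, 0x76, 0x68]
t1 = [0x68, 0x76, 0x7a, 0xa7, 0x3c, 0x5c, 0xc3, 0x3d]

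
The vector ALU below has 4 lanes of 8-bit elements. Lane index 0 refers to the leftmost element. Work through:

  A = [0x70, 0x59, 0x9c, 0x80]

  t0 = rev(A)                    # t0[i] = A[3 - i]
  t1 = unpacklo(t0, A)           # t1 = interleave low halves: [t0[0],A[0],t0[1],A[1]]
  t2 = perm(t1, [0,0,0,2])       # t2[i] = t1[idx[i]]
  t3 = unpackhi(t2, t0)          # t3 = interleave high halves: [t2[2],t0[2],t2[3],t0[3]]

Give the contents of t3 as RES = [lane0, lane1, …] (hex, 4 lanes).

RES = [0x80, 0x59, 0x9c, 0x70]

t0 = [0x80, 0x9c, 0x59, 0x70]
t1 = [0x80, 0x70, 0x9c, 0x59]
t2 = [0x80, 0x80, 0x80, 0x9c]
t3 = [0x80, 0x59, 0x9c, 0x70]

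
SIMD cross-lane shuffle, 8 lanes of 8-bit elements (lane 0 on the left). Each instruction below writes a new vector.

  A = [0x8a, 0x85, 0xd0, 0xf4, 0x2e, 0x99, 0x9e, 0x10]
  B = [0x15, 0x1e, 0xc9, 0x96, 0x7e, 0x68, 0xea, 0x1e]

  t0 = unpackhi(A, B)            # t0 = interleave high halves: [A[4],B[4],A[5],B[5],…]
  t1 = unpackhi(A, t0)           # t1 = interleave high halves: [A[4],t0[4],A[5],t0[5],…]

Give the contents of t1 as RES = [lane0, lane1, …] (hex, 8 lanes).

→ t0 |2e|7e|99|68|9e|ea|10|1e|
→ t1 |2e|9e|99|ea|9e|10|10|1e|

RES = [0x2e, 0x9e, 0x99, 0xea, 0x9e, 0x10, 0x10, 0x1e]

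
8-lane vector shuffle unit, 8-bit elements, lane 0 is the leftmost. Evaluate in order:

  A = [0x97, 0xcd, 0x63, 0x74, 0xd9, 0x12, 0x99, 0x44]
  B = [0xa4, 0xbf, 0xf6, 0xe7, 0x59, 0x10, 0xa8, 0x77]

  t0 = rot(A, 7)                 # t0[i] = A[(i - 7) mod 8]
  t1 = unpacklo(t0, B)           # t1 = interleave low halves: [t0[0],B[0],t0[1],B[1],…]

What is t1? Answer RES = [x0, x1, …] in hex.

→ t0 |cd|63|74|d9|12|99|44|97|
→ t1 |cd|a4|63|bf|74|f6|d9|e7|

RES = [ 0xcd  0xa4  0x63  0xbf  0x74  0xf6  0xd9  0xe7 ]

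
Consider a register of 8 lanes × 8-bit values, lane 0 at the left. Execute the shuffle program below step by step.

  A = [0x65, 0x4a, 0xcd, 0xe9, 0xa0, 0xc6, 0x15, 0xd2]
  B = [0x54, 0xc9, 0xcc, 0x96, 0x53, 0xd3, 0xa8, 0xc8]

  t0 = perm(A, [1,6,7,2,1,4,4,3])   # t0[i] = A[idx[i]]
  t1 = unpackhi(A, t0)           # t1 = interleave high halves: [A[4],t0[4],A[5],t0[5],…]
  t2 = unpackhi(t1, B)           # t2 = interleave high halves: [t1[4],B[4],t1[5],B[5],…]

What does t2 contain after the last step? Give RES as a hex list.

RES = [ 0x15  0x53  0xa0  0xd3  0xd2  0xa8  0xe9  0xc8 ]

  t0: 4a 15 d2 cd 4a a0 a0 e9
  t1: a0 4a c6 a0 15 a0 d2 e9
  t2: 15 53 a0 d3 d2 a8 e9 c8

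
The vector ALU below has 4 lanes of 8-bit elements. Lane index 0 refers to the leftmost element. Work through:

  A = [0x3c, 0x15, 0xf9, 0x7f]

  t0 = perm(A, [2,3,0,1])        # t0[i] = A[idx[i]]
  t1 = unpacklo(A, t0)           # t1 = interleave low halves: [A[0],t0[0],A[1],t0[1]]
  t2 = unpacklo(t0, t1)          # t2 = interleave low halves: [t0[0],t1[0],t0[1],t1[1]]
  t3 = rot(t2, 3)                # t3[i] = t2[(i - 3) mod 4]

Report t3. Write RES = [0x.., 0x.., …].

t0 = [0xf9, 0x7f, 0x3c, 0x15]
t1 = [0x3c, 0xf9, 0x15, 0x7f]
t2 = [0xf9, 0x3c, 0x7f, 0xf9]
t3 = [0x3c, 0x7f, 0xf9, 0xf9]

RES = [ 0x3c  0x7f  0xf9  0xf9 ]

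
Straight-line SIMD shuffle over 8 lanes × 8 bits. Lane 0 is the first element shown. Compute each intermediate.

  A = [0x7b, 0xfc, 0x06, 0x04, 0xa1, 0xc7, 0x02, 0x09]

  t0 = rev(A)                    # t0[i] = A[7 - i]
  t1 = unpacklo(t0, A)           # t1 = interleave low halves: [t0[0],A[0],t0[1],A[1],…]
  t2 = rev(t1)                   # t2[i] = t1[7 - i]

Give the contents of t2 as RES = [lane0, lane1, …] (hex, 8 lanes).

RES = [0x04, 0xa1, 0x06, 0xc7, 0xfc, 0x02, 0x7b, 0x09]

→ t0 |09|02|c7|a1|04|06|fc|7b|
→ t1 |09|7b|02|fc|c7|06|a1|04|
→ t2 |04|a1|06|c7|fc|02|7b|09|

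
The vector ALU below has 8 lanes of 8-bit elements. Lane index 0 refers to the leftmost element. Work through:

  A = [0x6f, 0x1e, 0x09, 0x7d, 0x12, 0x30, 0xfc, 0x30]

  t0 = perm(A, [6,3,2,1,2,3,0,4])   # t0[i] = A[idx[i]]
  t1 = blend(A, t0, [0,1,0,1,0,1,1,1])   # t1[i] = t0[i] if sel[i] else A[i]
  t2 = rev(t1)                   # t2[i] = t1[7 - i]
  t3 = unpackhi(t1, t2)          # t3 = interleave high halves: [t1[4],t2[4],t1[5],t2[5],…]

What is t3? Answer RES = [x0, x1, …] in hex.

t0 = [0xfc, 0x7d, 0x09, 0x1e, 0x09, 0x7d, 0x6f, 0x12]
t1 = [0x6f, 0x7d, 0x09, 0x1e, 0x12, 0x7d, 0x6f, 0x12]
t2 = [0x12, 0x6f, 0x7d, 0x12, 0x1e, 0x09, 0x7d, 0x6f]
t3 = [0x12, 0x1e, 0x7d, 0x09, 0x6f, 0x7d, 0x12, 0x6f]

RES = [ 0x12  0x1e  0x7d  0x09  0x6f  0x7d  0x12  0x6f ]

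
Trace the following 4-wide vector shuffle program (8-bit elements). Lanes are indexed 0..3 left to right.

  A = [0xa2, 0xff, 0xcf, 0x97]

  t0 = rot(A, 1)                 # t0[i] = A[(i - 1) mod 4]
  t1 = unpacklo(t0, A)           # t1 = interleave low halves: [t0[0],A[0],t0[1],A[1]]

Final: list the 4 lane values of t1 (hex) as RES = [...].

RES = [ 0x97  0xa2  0xa2  0xff ]

t0 = [0x97, 0xa2, 0xff, 0xcf]
t1 = [0x97, 0xa2, 0xa2, 0xff]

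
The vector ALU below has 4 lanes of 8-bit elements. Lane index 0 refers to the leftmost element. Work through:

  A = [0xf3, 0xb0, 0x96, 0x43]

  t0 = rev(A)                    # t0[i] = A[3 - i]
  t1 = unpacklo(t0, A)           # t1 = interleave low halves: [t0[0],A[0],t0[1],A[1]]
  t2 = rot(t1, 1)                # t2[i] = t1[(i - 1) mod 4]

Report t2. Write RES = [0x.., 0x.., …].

t0 = [0x43, 0x96, 0xb0, 0xf3]
t1 = [0x43, 0xf3, 0x96, 0xb0]
t2 = [0xb0, 0x43, 0xf3, 0x96]

RES = [ 0xb0  0x43  0xf3  0x96 ]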